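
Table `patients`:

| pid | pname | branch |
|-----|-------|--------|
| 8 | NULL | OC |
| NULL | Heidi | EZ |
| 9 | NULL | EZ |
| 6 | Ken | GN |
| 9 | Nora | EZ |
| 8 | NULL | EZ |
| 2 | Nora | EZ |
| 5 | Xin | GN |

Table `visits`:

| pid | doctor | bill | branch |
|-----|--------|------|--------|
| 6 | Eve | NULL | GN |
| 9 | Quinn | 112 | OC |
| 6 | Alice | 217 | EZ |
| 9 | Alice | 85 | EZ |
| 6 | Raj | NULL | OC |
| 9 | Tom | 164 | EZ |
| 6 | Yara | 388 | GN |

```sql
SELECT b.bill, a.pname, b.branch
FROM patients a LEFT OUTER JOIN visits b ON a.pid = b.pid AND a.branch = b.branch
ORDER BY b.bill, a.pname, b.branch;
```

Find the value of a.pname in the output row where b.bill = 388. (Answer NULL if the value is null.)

Ken

LEFT JOIN keeps every row from `patients`; unmatched rows get NULL for `visits`'s columns.
Matching on a.pid = b.pid AND a.branch = b.branch. A NULL in a compared column never satisfies the condition.
Matched pairs: 6; unmatched a rows kept: 5.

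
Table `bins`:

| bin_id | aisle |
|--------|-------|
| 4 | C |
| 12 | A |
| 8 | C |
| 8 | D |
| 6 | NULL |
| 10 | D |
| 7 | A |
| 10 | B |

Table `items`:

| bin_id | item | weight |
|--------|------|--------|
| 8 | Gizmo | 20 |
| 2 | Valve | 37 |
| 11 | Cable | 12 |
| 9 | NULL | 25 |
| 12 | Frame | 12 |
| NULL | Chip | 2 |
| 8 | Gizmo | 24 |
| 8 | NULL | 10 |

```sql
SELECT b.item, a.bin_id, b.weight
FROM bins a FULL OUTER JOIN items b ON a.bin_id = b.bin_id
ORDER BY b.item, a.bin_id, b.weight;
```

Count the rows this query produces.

16

FULL OUTER JOIN keeps every row from both sides; unmatched rows get NULL for the other side's columns.
Matching on a.bin_id = b.bin_id. A NULL in a compared column never satisfies the condition.
Matched pairs: 7; unmatched a rows kept: 5; unmatched b rows kept: 4.
Total: 7 matched + 9 padded = 16 rows.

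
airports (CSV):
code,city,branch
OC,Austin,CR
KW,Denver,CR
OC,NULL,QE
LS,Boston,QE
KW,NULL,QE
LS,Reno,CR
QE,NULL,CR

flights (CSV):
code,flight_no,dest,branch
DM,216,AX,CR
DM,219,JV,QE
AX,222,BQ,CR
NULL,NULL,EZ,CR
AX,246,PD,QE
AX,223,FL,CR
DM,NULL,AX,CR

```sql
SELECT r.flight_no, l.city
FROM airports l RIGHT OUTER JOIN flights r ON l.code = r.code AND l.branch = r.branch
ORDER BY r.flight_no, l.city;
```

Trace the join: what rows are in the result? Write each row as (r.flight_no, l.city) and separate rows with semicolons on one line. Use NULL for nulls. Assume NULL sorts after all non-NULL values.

RIGHT JOIN keeps every row from `flights`; unmatched rows get NULL for `airports`'s columns.
Matching on l.code = r.code AND l.branch = r.branch. A NULL in a compared column never satisfies the condition.
- l[0] code=OC, branch=CR → no match.
- l[1] code=KW, branch=CR → no match.
- l[2] code=OC, branch=QE → no match.
- l[3] code=LS, branch=QE → no match.
- l[4] code=KW, branch=QE → no match.
- l[5] code=LS, branch=CR → no match.
- l[6] code=QE, branch=CR → no match.
- 7 row(s) from r found no l partner → padded with NULL.
After projecting and ordering:
r.flight_no | l.city
216 | NULL
219 | NULL
222 | NULL
223 | NULL
246 | NULL
NULL | NULL
NULL | NULL

(216, NULL); (219, NULL); (222, NULL); (223, NULL); (246, NULL); (NULL, NULL); (NULL, NULL)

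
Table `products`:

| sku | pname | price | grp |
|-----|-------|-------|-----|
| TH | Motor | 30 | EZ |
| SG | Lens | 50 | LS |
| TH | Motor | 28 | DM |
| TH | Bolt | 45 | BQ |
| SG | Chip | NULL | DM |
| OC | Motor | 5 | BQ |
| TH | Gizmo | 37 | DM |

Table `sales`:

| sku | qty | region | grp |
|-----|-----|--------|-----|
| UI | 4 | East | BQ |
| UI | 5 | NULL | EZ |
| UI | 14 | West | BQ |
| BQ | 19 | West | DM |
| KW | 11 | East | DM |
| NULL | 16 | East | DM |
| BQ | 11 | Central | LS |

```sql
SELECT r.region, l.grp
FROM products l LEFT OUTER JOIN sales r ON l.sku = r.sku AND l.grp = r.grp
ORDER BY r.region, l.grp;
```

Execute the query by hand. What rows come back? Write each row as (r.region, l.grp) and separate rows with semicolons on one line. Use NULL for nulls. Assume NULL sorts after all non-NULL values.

LEFT JOIN keeps every row from `products`; unmatched rows get NULL for `sales`'s columns.
Matching on l.sku = r.sku AND l.grp = r.grp. A NULL in a compared column never satisfies the condition.
- sku=TH, grp=EZ: no r row matches, row kept with r columns NULL.
- sku=SG, grp=LS: no r row matches, row kept with r columns NULL.
- sku=TH, grp=DM: no r row matches, row kept with r columns NULL.
- sku=TH, grp=BQ: no r row matches, row kept with r columns NULL.
- sku=SG, grp=DM: no r row matches, row kept with r columns NULL.
- sku=OC, grp=BQ: no r row matches, row kept with r columns NULL.
- sku=TH, grp=DM: no r row matches, row kept with r columns NULL.
After projecting and ordering:
r.region | l.grp
NULL | BQ
NULL | BQ
NULL | DM
NULL | DM
NULL | DM
NULL | EZ
NULL | LS

(NULL, BQ); (NULL, BQ); (NULL, DM); (NULL, DM); (NULL, DM); (NULL, EZ); (NULL, LS)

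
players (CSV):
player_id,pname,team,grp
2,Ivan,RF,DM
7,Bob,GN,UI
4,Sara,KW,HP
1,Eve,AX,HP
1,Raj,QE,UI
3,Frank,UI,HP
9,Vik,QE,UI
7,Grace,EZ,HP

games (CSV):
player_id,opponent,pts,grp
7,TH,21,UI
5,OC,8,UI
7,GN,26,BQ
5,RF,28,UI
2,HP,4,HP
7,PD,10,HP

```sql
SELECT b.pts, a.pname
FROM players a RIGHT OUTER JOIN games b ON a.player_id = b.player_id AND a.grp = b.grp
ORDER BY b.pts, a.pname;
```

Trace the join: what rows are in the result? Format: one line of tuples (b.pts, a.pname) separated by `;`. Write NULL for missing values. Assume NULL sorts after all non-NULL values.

(4, NULL); (8, NULL); (10, Grace); (21, Bob); (26, NULL); (28, NULL)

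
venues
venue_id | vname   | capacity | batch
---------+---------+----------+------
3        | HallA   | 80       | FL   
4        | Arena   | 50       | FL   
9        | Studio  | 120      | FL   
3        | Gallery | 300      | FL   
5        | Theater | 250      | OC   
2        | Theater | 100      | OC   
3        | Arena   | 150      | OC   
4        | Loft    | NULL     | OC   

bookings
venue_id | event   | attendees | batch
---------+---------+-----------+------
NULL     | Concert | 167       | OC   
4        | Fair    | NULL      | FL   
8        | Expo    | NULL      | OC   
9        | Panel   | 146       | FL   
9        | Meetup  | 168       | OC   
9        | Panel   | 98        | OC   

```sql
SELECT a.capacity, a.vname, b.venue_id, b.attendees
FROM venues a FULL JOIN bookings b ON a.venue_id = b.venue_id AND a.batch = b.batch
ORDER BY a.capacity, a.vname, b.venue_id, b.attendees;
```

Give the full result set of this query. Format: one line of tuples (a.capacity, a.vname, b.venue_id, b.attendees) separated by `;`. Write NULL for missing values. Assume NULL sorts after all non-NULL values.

(50, Arena, 4, NULL); (80, HallA, NULL, NULL); (100, Theater, NULL, NULL); (120, Studio, 9, 146); (150, Arena, NULL, NULL); (250, Theater, NULL, NULL); (300, Gallery, NULL, NULL); (NULL, Loft, NULL, NULL); (NULL, NULL, 8, NULL); (NULL, NULL, 9, 98); (NULL, NULL, 9, 168); (NULL, NULL, NULL, 167)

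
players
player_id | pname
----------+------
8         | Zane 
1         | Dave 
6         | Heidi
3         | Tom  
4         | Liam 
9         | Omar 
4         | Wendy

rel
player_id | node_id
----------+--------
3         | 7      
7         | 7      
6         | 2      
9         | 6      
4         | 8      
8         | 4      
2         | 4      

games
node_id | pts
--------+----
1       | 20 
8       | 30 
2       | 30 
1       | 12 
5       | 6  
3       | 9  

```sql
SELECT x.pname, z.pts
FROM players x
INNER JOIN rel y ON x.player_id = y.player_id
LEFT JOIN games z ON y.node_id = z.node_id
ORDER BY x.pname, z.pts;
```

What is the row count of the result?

6

Joins associate left-to-right: players INNER JOIN rel on player_id gives 6 intermediate row(s).
Then LEFT JOIN `games z` on node_id: each of those 6 rows is kept; rows whose y.node_id has no match in z get NULL for z's columns.
Result: 6 row(s).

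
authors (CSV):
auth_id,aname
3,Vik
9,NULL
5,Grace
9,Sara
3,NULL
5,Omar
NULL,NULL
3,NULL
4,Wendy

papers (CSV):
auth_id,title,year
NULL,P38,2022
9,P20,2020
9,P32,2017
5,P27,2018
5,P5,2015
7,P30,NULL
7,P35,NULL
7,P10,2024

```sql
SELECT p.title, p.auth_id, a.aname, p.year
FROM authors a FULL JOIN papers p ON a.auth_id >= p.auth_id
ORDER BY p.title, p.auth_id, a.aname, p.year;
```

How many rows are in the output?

FULL OUTER JOIN keeps every row from both sides; unmatched rows get NULL for the other side's columns.
Matching on a.auth_id >= p.auth_id. A NULL in a compared column never satisfies the condition.
- a (auth_id=3) has no partner → padded with NULL.
- a (auth_id=9) pairs with 7 row(s) of p.
- a (auth_id=5) pairs with 2 row(s) of p.
- a (auth_id=9) pairs with 7 row(s) of p.
- a (auth_id=3) has no partner → padded with NULL.
- a (auth_id=5) pairs with 2 row(s) of p.
- a (auth_id=NULL) has no partner → padded with NULL.
- a (auth_id=3) has no partner → padded with NULL.
- a (auth_id=4) has no partner → padded with NULL.
- plus 1 unmatched p row(s), each kept with NULL a columns.
Total: 18 matched + 6 padded = 24 rows.

24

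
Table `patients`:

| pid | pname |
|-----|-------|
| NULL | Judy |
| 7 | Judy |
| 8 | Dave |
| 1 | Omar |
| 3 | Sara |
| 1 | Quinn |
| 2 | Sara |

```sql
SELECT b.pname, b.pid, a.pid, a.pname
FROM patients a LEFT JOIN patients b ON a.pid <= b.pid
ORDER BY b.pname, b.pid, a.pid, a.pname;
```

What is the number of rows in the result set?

23

LEFT JOIN keeps every row from `patients a`; unmatched rows get NULL for `patients b`'s columns.
Matching on a.pid <= b.pid. A NULL in a compared column never satisfies the condition.
- a row (pid=NULL): no match → kept, b columns NULL.
- a row (pid=7): matches 2 b row(s) → 2 output row(s).
- a row (pid=8): matches 1 b row(s) → 1 output row(s).
- a row (pid=1): matches 6 b row(s) → 6 output row(s).
- a row (pid=3): matches 3 b row(s) → 3 output row(s).
- a row (pid=1): matches 6 b row(s) → 6 output row(s).
- a row (pid=2): matches 4 b row(s) → 4 output row(s).
Total: 22 matched + 1 padded = 23 rows.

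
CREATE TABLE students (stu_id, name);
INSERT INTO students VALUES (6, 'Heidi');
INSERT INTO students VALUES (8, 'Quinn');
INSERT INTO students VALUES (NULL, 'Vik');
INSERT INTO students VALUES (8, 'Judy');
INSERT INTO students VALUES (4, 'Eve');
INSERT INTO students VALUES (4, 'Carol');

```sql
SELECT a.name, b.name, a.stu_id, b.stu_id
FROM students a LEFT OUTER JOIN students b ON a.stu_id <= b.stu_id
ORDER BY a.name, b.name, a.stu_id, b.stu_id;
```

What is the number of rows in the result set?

18

LEFT JOIN keeps every row from `students a`; unmatched rows get NULL for `students b`'s columns.
Matching on a.stu_id <= b.stu_id. A NULL in a compared column never satisfies the condition.
- stu_id=6: 3 matching b row(s), so 3 row(s) emitted.
- stu_id=8: 2 matching b row(s), so 2 row(s) emitted.
- stu_id=NULL: no b row matches, row kept with b columns NULL.
- stu_id=8: 2 matching b row(s), so 2 row(s) emitted.
- stu_id=4: 5 matching b row(s), so 5 row(s) emitted.
- stu_id=4: 5 matching b row(s), so 5 row(s) emitted.
Total: 17 matched + 1 padded = 18 rows.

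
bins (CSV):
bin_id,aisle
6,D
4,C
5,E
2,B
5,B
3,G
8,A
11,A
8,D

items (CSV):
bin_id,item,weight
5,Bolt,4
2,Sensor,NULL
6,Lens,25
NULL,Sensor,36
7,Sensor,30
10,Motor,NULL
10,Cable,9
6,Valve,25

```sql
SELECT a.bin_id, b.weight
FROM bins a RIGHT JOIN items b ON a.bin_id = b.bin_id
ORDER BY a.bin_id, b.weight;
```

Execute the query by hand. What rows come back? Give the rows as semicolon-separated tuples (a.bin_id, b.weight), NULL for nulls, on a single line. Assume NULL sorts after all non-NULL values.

RIGHT JOIN keeps every row from `items`; unmatched rows get NULL for `bins`'s columns.
Matching on a.bin_id = b.bin_id. A NULL in a compared column never satisfies the condition.
Matched pairs: 5; unmatched b rows kept: 4.

(2, NULL); (5, 4); (5, 4); (6, 25); (6, 25); (NULL, 9); (NULL, 30); (NULL, 36); (NULL, NULL)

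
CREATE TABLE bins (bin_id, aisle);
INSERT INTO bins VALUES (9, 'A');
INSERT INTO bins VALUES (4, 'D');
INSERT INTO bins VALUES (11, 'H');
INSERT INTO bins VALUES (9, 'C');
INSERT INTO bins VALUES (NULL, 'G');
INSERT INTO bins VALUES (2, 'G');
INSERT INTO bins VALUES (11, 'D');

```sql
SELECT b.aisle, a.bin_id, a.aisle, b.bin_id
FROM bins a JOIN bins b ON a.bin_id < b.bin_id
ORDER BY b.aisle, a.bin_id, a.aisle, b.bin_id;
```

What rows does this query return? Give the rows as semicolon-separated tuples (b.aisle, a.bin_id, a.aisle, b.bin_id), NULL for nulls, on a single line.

(A, 2, G, 9); (A, 4, D, 9); (C, 2, G, 9); (C, 4, D, 9); (D, 2, G, 4); (D, 2, G, 11); (D, 4, D, 11); (D, 9, A, 11); (D, 9, C, 11); (H, 2, G, 11); (H, 4, D, 11); (H, 9, A, 11); (H, 9, C, 11)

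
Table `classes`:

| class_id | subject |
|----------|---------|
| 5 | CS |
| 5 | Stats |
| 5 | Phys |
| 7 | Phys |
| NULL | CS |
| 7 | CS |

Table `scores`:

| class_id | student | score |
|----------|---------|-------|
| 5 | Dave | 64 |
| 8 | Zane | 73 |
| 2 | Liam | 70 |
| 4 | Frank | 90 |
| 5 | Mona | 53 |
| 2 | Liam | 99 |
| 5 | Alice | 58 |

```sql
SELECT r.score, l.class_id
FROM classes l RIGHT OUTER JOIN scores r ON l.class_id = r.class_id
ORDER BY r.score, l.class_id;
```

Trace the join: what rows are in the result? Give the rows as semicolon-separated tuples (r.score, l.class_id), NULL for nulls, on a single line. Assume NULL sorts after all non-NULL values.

RIGHT JOIN keeps every row from `scores`; unmatched rows get NULL for `classes`'s columns.
Matching on l.class_id = r.class_id. A NULL in a compared column never satisfies the condition.
- l row (class_id=5): matches 3 r row(s) → 3 output row(s).
- l row (class_id=5): matches 3 r row(s) → 3 output row(s).
- l row (class_id=5): matches 3 r row(s) → 3 output row(s).
- l row (class_id=7): no match.
- l row (class_id=NULL): no match.
- l row (class_id=7): no match.
- 4 row(s) from r found no l partner → padded with NULL.

(53, 5); (53, 5); (53, 5); (58, 5); (58, 5); (58, 5); (64, 5); (64, 5); (64, 5); (70, NULL); (73, NULL); (90, NULL); (99, NULL)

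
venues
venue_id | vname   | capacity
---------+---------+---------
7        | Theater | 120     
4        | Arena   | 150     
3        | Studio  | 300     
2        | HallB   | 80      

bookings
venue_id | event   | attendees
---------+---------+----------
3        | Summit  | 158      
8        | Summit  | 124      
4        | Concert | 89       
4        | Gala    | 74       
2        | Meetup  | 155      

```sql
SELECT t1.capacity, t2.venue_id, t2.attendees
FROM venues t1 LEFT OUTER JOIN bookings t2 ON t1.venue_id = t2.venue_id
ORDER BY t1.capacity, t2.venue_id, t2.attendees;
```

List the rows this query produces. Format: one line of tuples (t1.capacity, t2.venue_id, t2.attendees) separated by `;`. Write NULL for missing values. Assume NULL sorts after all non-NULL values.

LEFT JOIN keeps every row from `venues`; unmatched rows get NULL for `bookings`'s columns.
Matching on t1.venue_id = t2.venue_id.
- t1 row (venue_id=7): no match → kept, t2 columns NULL.
- t1 row (venue_id=4): matches 2 t2 row(s) → 2 output row(s).
- t1 row (venue_id=3): matches 1 t2 row(s) → 1 output row(s).
- t1 row (venue_id=2): matches 1 t2 row(s) → 1 output row(s).
After projecting and ordering:
t1.capacity | t2.venue_id | t2.attendees
80 | 2 | 155
120 | NULL | NULL
150 | 4 | 74
150 | 4 | 89
300 | 3 | 158

(80, 2, 155); (120, NULL, NULL); (150, 4, 74); (150, 4, 89); (300, 3, 158)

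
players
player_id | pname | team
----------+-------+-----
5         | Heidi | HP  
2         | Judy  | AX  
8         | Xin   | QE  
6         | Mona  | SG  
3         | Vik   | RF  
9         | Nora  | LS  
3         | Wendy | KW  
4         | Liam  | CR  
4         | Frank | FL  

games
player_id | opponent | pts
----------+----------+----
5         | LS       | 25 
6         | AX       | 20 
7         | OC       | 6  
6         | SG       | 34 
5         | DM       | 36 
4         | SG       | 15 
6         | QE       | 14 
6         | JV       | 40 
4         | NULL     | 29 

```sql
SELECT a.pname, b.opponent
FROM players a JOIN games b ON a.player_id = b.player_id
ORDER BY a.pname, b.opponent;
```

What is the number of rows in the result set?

INNER JOIN keeps only pairs where the ON condition holds.
Matching on a.player_id = b.player_id.
- a (player_id=5) pairs with 2 row(s) of b.
- a (player_id=2) has no partner → excluded.
- a (player_id=8) has no partner → excluded.
- a (player_id=6) pairs with 4 row(s) of b.
- a (player_id=3) has no partner → excluded.
- a (player_id=9) has no partner → excluded.
- a (player_id=3) has no partner → excluded.
- a (player_id=4) pairs with 2 row(s) of b.
- a (player_id=4) pairs with 2 row(s) of b.
Total: 10 rows.

10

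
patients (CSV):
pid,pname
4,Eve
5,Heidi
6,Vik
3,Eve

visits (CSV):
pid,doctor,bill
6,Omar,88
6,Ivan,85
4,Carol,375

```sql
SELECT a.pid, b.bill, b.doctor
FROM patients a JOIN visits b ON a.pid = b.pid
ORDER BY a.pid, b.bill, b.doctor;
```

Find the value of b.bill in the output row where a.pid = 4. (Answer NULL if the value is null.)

375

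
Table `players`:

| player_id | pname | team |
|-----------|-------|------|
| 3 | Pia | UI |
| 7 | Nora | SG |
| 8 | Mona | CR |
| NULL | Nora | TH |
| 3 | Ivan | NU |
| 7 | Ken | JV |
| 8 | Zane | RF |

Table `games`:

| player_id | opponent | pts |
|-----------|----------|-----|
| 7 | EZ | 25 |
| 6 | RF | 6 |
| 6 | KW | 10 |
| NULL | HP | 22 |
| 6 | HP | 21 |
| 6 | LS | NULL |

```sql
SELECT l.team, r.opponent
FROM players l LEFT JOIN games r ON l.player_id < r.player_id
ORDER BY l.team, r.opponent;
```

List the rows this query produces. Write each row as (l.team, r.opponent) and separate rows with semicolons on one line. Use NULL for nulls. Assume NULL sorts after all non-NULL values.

(CR, NULL); (JV, NULL); (NU, EZ); (NU, HP); (NU, KW); (NU, LS); (NU, RF); (RF, NULL); (SG, NULL); (TH, NULL); (UI, EZ); (UI, HP); (UI, KW); (UI, LS); (UI, RF)

LEFT JOIN keeps every row from `players`; unmatched rows get NULL for `games`'s columns.
Matching on l.player_id < r.player_id. A NULL in a compared column never satisfies the condition.
Matched pairs: 10; unmatched l rows kept: 5.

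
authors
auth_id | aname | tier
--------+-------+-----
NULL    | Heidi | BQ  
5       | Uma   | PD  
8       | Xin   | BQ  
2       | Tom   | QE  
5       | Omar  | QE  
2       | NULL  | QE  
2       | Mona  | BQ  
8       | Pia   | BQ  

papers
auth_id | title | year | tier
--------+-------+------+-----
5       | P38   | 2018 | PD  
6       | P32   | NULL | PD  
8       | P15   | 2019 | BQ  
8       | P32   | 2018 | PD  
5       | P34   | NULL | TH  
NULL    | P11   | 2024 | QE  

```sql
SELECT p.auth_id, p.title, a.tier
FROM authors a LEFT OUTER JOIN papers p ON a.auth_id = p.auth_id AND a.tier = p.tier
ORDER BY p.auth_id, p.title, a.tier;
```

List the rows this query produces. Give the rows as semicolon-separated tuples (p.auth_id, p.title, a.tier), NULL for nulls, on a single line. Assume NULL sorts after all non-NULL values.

LEFT JOIN keeps every row from `authors`; unmatched rows get NULL for `papers`'s columns.
Matching on a.auth_id = p.auth_id AND a.tier = p.tier. A NULL in a compared column never satisfies the condition.
Matched pairs: 3; unmatched a rows kept: 5.

(5, P38, PD); (8, P15, BQ); (8, P15, BQ); (NULL, NULL, BQ); (NULL, NULL, BQ); (NULL, NULL, QE); (NULL, NULL, QE); (NULL, NULL, QE)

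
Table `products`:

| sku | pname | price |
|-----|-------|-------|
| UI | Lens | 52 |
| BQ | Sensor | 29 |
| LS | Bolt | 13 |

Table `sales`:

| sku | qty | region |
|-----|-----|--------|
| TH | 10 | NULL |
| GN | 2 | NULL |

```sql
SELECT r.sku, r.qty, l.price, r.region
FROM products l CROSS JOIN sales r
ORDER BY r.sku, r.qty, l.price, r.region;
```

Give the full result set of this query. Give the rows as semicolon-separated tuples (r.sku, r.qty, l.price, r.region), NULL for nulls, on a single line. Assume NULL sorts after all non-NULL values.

(GN, 2, 13, NULL); (GN, 2, 29, NULL); (GN, 2, 52, NULL); (TH, 10, 13, NULL); (TH, 10, 29, NULL); (TH, 10, 52, NULL)

CROSS JOIN pairs every row of `products` with every row of `sales`: 3 × 2 = 6 rows.
After projecting and ordering:
r.sku | r.qty | l.price | r.region
GN | 2 | 13 | NULL
GN | 2 | 29 | NULL
GN | 2 | 52 | NULL
TH | 10 | 13 | NULL
TH | 10 | 29 | NULL
TH | 10 | 52 | NULL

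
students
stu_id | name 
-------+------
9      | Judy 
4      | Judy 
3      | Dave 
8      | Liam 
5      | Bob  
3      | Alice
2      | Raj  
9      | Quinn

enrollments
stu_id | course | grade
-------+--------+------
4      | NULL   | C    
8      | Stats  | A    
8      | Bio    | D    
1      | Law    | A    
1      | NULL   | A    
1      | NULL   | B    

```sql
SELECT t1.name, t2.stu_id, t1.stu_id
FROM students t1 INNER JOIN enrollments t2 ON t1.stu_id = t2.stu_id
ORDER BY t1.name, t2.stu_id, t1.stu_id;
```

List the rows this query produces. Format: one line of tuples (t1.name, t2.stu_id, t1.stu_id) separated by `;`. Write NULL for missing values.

INNER JOIN keeps only pairs where the ON condition holds.
Matching on t1.stu_id = t2.stu_id.
- t1 (stu_id=9) has no partner → excluded.
- t1 (stu_id=4) pairs with 1 row(s) of t2.
- t1 (stu_id=3) has no partner → excluded.
- t1 (stu_id=8) pairs with 2 row(s) of t2.
- t1 (stu_id=5) has no partner → excluded.
- t1 (stu_id=3) has no partner → excluded.
- t1 (stu_id=2) has no partner → excluded.
- t1 (stu_id=9) has no partner → excluded.
After projecting and ordering:
t1.name | t2.stu_id | t1.stu_id
Judy | 4 | 4
Liam | 8 | 8
Liam | 8 | 8

(Judy, 4, 4); (Liam, 8, 8); (Liam, 8, 8)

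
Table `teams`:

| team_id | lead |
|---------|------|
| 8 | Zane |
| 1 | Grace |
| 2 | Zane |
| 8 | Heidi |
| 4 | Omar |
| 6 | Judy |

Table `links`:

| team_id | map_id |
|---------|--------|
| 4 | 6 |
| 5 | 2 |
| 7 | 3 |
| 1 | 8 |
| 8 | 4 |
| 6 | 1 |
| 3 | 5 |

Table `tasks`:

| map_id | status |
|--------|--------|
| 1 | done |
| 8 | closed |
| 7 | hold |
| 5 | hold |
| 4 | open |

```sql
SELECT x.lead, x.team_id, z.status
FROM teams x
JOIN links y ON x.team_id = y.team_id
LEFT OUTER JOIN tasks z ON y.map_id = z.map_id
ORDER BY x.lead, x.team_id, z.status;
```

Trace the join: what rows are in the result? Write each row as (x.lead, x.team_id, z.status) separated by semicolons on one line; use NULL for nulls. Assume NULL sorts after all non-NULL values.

(Grace, 1, closed); (Heidi, 8, open); (Judy, 6, done); (Omar, 4, NULL); (Zane, 8, open)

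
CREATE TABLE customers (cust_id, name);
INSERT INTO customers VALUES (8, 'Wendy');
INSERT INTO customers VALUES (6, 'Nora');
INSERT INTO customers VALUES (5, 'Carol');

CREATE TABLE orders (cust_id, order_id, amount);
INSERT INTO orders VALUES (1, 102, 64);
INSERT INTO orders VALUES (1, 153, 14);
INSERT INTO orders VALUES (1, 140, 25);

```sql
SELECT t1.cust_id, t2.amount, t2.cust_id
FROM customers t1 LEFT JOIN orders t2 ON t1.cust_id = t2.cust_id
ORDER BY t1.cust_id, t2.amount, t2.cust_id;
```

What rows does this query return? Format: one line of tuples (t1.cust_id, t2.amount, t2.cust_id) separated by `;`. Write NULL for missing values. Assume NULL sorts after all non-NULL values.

(5, NULL, NULL); (6, NULL, NULL); (8, NULL, NULL)

LEFT JOIN keeps every row from `customers`; unmatched rows get NULL for `orders`'s columns.
Matching on t1.cust_id = t2.cust_id.
- t1 (cust_id=8) has no partner → padded with NULL.
- t1 (cust_id=6) has no partner → padded with NULL.
- t1 (cust_id=5) has no partner → padded with NULL.
After projecting and ordering:
t1.cust_id | t2.amount | t2.cust_id
5 | NULL | NULL
6 | NULL | NULL
8 | NULL | NULL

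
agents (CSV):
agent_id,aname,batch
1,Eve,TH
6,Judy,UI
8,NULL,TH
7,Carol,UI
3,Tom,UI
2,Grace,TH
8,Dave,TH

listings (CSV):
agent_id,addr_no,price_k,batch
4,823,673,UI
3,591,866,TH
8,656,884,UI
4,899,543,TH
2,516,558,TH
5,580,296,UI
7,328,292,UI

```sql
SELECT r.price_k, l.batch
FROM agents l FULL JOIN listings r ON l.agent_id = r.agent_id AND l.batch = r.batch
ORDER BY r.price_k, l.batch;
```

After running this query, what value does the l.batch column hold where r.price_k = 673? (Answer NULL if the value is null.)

NULL

FULL OUTER JOIN keeps every row from both sides; unmatched rows get NULL for the other side's columns.
Matching on l.agent_id = r.agent_id AND l.batch = r.batch.
Matched pairs: 2; unmatched l rows kept: 5; unmatched r rows kept: 5.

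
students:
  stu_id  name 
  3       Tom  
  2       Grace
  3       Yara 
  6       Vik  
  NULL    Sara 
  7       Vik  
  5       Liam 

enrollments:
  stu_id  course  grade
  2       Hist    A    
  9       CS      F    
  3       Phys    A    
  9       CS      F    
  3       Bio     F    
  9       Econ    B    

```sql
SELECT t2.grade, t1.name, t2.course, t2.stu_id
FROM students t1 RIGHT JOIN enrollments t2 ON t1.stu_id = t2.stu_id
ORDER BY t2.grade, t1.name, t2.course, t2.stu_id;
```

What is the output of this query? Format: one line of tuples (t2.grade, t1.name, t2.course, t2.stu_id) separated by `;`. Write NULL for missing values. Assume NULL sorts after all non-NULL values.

(A, Grace, Hist, 2); (A, Tom, Phys, 3); (A, Yara, Phys, 3); (B, NULL, Econ, 9); (F, Tom, Bio, 3); (F, Yara, Bio, 3); (F, NULL, CS, 9); (F, NULL, CS, 9)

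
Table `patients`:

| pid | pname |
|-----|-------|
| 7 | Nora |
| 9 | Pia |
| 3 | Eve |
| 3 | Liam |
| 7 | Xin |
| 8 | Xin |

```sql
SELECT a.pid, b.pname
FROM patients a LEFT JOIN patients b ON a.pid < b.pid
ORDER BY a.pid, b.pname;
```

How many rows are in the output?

14

LEFT JOIN keeps every row from `patients a`; unmatched rows get NULL for `patients b`'s columns.
Matching on a.pid < b.pid.
- pid=7: 2 matching b row(s), so 2 row(s) emitted.
- pid=9: no b row matches, row kept with b columns NULL.
- pid=3: 4 matching b row(s), so 4 row(s) emitted.
- pid=3: 4 matching b row(s), so 4 row(s) emitted.
- pid=7: 2 matching b row(s), so 2 row(s) emitted.
- pid=8: 1 matching b row(s), so 1 row(s) emitted.
Total: 13 matched + 1 padded = 14 rows.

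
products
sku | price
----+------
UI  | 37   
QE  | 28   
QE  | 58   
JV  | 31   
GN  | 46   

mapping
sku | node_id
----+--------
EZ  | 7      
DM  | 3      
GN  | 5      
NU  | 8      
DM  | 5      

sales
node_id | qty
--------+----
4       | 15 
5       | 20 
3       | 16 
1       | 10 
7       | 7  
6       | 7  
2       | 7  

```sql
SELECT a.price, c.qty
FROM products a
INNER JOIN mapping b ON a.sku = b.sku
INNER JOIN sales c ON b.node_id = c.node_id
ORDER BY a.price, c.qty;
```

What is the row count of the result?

Joins associate left-to-right: products INNER JOIN mapping on sku gives 1 intermediate row(s).
Then INNER JOIN `sales c` on node_id: keep only rows whose b.node_id appears in c.
Result: 1 row(s).

1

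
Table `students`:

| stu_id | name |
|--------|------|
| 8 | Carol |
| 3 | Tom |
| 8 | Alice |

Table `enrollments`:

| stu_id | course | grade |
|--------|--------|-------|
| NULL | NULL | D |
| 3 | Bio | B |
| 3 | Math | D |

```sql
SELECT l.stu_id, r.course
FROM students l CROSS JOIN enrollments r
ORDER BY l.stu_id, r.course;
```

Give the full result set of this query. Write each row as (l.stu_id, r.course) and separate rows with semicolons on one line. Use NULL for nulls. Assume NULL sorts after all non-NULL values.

CROSS JOIN pairs every row of `students` with every row of `enrollments`: 3 × 3 = 9 rows.

(3, Bio); (3, Math); (3, NULL); (8, Bio); (8, Bio); (8, Math); (8, Math); (8, NULL); (8, NULL)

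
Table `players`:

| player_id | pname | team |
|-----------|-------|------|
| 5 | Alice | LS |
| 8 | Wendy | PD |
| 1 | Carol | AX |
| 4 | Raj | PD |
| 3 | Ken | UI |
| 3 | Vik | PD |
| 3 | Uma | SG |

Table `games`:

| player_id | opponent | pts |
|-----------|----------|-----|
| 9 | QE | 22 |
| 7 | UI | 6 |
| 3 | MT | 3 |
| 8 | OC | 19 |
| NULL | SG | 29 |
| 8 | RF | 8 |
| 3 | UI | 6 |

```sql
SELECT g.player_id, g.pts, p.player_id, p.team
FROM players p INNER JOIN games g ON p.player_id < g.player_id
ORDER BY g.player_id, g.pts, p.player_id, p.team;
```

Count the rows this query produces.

INNER JOIN keeps only pairs where the ON condition holds.
Matching on p.player_id < g.player_id. A NULL in a compared column never satisfies the condition.
Matched pairs: 27.
Total: 27 rows.

27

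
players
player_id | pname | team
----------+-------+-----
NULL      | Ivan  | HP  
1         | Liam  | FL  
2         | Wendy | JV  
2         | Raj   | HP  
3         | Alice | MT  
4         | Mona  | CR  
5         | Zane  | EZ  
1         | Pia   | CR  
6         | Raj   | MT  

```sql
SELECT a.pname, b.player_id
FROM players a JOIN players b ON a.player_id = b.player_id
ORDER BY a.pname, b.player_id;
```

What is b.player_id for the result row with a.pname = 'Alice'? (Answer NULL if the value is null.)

3

INNER JOIN keeps only pairs where the ON condition holds.
Matching on a.player_id = b.player_id. A NULL in a compared column never satisfies the condition.
- a row (player_id=NULL): no match → dropped.
- a row (player_id=1): matches 2 b row(s) → 2 output row(s).
- a row (player_id=2): matches 2 b row(s) → 2 output row(s).
- a row (player_id=2): matches 2 b row(s) → 2 output row(s).
- a row (player_id=3): matches 1 b row(s) → 1 output row(s).
- a row (player_id=4): matches 1 b row(s) → 1 output row(s).
- a row (player_id=5): matches 1 b row(s) → 1 output row(s).
- a row (player_id=1): matches 2 b row(s) → 2 output row(s).
- a row (player_id=6): matches 1 b row(s) → 1 output row(s).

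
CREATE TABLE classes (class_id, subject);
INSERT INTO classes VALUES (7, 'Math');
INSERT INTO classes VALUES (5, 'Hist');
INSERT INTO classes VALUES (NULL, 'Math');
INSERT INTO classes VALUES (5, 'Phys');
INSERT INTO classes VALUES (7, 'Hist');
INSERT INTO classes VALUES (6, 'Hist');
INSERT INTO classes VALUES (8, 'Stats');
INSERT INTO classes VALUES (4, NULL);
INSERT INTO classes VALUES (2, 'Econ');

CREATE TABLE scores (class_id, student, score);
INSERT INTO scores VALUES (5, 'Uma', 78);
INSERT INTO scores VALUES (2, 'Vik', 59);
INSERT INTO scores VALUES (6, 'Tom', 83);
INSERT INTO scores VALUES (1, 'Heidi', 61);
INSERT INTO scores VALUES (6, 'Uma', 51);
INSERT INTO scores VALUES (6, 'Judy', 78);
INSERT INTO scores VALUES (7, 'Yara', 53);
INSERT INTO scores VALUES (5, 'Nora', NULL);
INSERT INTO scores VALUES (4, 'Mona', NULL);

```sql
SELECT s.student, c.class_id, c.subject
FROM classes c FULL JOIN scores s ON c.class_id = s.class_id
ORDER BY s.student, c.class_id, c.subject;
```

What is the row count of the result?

14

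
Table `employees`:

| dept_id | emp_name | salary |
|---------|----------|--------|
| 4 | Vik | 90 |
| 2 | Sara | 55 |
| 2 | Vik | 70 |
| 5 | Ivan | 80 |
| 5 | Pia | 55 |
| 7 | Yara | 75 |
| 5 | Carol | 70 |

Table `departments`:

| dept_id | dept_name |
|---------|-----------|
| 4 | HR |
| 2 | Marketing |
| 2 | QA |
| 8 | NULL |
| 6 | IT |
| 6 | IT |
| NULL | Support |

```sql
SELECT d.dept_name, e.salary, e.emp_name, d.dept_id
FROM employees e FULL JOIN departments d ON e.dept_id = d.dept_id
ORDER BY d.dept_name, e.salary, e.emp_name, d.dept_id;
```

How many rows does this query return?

FULL OUTER JOIN keeps every row from both sides; unmatched rows get NULL for the other side's columns.
Matching on e.dept_id = d.dept_id. A NULL in a compared column never satisfies the condition.
Matched pairs: 5; unmatched e rows kept: 4; unmatched d rows kept: 4.
Total: 5 matched + 8 padded = 13 rows.

13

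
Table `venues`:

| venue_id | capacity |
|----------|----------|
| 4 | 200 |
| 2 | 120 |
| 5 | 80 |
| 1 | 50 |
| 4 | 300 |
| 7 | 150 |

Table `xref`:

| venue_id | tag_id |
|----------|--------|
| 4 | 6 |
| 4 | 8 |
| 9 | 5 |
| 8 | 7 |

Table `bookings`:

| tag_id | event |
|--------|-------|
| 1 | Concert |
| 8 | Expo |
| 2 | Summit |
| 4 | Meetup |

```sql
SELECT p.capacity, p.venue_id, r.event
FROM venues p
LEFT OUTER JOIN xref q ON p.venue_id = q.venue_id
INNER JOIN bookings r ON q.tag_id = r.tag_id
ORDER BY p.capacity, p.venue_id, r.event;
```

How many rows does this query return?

2

Joins associate left-to-right: venues LEFT JOIN xref on venue_id gives 8 intermediate row(s).
Then INNER JOIN `bookings r` on tag_id: keep only rows whose q.tag_id appears in r.
Result: 2 row(s).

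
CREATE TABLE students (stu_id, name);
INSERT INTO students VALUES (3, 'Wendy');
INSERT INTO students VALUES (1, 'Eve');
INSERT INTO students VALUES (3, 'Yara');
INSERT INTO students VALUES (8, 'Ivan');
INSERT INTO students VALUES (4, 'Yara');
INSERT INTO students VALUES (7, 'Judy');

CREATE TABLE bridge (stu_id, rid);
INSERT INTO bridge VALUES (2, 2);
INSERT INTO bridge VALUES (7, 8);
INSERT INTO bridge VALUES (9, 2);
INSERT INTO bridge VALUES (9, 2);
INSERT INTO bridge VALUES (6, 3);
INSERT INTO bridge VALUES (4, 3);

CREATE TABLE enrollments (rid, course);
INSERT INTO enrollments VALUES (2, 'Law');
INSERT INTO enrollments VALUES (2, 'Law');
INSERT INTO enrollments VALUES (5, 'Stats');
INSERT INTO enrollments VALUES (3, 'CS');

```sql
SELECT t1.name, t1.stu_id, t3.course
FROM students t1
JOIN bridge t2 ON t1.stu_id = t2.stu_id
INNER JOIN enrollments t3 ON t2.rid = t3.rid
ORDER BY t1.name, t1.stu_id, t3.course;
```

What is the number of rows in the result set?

Step 1 — t1 INNER JOIN t2 on stu_id → 2 row(s).
Then INNER JOIN `enrollments t3` on rid: keep only rows whose t2.rid appears in t3.
Result: 1 row(s).

1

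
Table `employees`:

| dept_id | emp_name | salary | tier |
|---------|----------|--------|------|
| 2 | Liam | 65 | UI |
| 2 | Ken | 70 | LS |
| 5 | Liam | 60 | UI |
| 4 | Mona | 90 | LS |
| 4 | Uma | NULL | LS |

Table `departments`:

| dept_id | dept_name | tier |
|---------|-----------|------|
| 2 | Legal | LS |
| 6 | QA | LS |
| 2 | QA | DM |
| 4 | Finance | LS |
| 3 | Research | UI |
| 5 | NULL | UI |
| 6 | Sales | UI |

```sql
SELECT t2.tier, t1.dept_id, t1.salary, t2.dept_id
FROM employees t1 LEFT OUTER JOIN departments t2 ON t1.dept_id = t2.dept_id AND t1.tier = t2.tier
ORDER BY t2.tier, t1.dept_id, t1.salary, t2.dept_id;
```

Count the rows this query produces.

5

LEFT JOIN keeps every row from `employees`; unmatched rows get NULL for `departments`'s columns.
Matching on t1.dept_id = t2.dept_id AND t1.tier = t2.tier.
Matched pairs: 4; unmatched t1 rows kept: 1.
Total: 4 matched + 1 padded = 5 rows.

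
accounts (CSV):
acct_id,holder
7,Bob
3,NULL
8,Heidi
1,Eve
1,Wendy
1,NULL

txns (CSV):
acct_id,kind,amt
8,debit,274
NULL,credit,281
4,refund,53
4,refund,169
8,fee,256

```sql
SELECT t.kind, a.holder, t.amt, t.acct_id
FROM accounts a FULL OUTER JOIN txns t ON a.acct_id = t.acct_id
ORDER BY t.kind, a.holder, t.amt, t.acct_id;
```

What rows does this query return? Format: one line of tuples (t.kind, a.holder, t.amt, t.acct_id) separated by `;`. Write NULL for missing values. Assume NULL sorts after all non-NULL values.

FULL OUTER JOIN keeps every row from both sides; unmatched rows get NULL for the other side's columns.
Matching on a.acct_id = t.acct_id. A NULL in a compared column never satisfies the condition.
- a (acct_id=7) has no partner → padded with NULL.
- a (acct_id=3) has no partner → padded with NULL.
- a (acct_id=8) pairs with 2 row(s) of t.
- a (acct_id=1) has no partner → padded with NULL.
- a (acct_id=1) has no partner → padded with NULL.
- a (acct_id=1) has no partner → padded with NULL.
- 3 row(s) from t found no a partner → padded with NULL.
After projecting and ordering:
t.kind | a.holder | t.amt | t.acct_id
credit | NULL | 281 | NULL
debit | Heidi | 274 | 8
fee | Heidi | 256 | 8
refund | NULL | 53 | 4
refund | NULL | 169 | 4
NULL | Bob | NULL | NULL
NULL | Eve | NULL | NULL
NULL | Wendy | NULL | NULL
NULL | NULL | NULL | NULL
NULL | NULL | NULL | NULL

(credit, NULL, 281, NULL); (debit, Heidi, 274, 8); (fee, Heidi, 256, 8); (refund, NULL, 53, 4); (refund, NULL, 169, 4); (NULL, Bob, NULL, NULL); (NULL, Eve, NULL, NULL); (NULL, Wendy, NULL, NULL); (NULL, NULL, NULL, NULL); (NULL, NULL, NULL, NULL)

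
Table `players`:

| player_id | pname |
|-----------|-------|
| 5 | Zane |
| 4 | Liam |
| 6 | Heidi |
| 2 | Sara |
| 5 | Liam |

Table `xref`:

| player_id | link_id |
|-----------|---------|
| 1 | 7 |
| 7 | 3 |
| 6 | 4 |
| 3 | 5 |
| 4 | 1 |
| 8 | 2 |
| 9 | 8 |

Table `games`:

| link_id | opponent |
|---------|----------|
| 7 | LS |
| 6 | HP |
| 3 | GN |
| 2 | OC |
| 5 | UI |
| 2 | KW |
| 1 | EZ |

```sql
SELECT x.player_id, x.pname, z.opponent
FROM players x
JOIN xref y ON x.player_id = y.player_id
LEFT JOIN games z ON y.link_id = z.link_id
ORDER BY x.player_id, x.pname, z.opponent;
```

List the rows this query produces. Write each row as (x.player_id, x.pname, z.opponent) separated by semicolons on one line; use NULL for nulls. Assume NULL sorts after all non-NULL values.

Evaluate left to right. First `players x INNER JOIN xref y` on player_id: 2 row(s).
Then LEFT JOIN `games z` on link_id: each of those 2 rows is kept; rows whose y.link_id has no match in z get NULL for z's columns.

(4, Liam, EZ); (6, Heidi, NULL)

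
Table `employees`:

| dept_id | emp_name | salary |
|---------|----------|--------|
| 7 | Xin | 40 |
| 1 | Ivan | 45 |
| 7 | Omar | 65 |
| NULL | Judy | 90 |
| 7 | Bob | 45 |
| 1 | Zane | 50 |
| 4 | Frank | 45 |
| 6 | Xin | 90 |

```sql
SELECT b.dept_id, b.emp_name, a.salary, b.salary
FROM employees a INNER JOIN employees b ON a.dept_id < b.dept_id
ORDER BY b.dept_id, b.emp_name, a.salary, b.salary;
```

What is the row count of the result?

17

INNER JOIN keeps only pairs where the ON condition holds.
Matching on a.dept_id < b.dept_id. A NULL in a compared column never satisfies the condition.
Matched pairs: 17.
Total: 17 rows.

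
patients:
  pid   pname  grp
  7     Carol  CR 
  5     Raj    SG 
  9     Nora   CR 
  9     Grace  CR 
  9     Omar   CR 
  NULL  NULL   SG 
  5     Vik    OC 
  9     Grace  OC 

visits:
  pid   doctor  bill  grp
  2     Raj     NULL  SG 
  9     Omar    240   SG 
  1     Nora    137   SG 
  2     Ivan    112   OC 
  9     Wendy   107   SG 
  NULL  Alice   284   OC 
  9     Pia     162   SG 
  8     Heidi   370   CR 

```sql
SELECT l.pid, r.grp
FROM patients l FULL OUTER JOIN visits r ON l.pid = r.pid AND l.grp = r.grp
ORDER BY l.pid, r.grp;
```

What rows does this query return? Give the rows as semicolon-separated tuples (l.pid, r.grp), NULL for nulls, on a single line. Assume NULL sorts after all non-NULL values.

(5, NULL); (5, NULL); (7, NULL); (9, NULL); (9, NULL); (9, NULL); (9, NULL); (NULL, CR); (NULL, OC); (NULL, OC); (NULL, SG); (NULL, SG); (NULL, SG); (NULL, SG); (NULL, SG); (NULL, NULL)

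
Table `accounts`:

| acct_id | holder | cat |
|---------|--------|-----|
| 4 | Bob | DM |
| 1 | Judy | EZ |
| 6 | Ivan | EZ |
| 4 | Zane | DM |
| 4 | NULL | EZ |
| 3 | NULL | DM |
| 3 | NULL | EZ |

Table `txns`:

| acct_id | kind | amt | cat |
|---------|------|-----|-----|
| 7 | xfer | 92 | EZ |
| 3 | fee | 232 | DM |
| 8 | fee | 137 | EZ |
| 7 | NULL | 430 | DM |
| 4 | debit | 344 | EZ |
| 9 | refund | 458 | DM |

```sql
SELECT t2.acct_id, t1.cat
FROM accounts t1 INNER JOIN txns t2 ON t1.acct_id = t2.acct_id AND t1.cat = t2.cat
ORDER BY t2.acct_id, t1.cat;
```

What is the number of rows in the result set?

INNER JOIN keeps only pairs where the ON condition holds.
Matching on t1.acct_id = t2.acct_id AND t1.cat = t2.cat.
- t1[0] acct_id=4, cat=DM → no match; dropped.
- t1[1] acct_id=1, cat=EZ → no match; dropped.
- t1[2] acct_id=6, cat=EZ → no match; dropped.
- t1[3] acct_id=4, cat=DM → no match; dropped.
- t1[4] acct_id=4, cat=EZ → 1 match(es) in t2 → 1 row(s).
- t1[5] acct_id=3, cat=DM → 1 match(es) in t2 → 1 row(s).
- t1[6] acct_id=3, cat=EZ → no match; dropped.
Total: 2 rows.

2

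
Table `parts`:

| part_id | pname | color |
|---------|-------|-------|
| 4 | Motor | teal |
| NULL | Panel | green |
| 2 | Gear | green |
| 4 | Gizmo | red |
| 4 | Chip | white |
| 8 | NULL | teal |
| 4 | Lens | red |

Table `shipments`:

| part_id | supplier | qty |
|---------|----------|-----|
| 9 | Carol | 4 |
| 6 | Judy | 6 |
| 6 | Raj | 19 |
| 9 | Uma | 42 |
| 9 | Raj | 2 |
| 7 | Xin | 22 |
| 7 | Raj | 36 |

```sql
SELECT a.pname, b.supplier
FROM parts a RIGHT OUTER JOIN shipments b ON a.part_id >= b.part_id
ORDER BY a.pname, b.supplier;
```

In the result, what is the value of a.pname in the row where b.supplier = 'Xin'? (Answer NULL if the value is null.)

RIGHT JOIN keeps every row from `shipments`; unmatched rows get NULL for `parts`'s columns.
Matching on a.part_id >= b.part_id. A NULL in a compared column never satisfies the condition.
Matched pairs: 4; unmatched b rows kept: 3.

NULL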